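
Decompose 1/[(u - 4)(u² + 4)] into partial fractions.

Cover-up at u = 4: α = 1/(4² + 4) = 1/20. Then β = -α = -1/20, γ = -α·(0 + 4) = -1/5
Result: (1/20)/(u - 4) - ((1/20)u + 1/5)/(u² + 4)


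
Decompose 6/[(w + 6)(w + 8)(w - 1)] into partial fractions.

Using cover-up method: P = -3/7, Q = 1/3, R = 2/21
Result: (-3/7)/(w + 6) + (1/3)/(w + 8) + (2/21)/(w - 1)


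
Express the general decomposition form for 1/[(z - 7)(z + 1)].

Distinct linear factors: A/(z - 7) + B/(z + 1)


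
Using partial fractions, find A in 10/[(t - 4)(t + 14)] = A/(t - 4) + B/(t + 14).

Cover-up at t = 4: A = 10/(4 + 14) = 10/18 = 5/9


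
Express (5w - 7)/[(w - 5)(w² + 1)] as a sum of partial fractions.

At w=5: A = (5·5 - 7)/(5² + 1) = 9/13. B = -A = -9/13, C = 5 - 5·A = 20/13
Result: (9/13)/(w - 5) - ((9/13)w - 20/13)/(w² + 1)


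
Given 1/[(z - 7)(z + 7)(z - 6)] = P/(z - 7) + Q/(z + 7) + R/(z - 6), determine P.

Cover-up at z = 7: P = 1/[(7 + 7)(7 - 6)] = 1/[(14)(1)] = 1/14


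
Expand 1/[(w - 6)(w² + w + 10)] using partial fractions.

Cover-up at w = 6: P = 1/(6² + 1·6 + 10) = 1/52. Then Q = -P = -1/52, R = -P·(1 + 6) = -7/52
Result: (1/52)/(w - 6) - ((1/52)w + 7/52)/(w² + w + 10)


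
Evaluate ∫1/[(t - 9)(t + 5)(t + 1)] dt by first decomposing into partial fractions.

Cover-up: A = 1/140, B = 1/56, C = -1/40. Decomposition: (1/140)/(t - 9) + (1/56)/(t + 5) - (1/40)/(t + 1). Integrate each term: (1/140) ln|(t - 9)| + (1/56) ln|(t + 5)| - (1/40) ln|(t + 1)| + C


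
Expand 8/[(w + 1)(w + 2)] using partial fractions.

8/(w + 1)(w + 2) = P/(w + 1) + Q/(w + 2). P = 8/(-1 + 2) = 8, Q = 8/(-2 + 1) = -8
Result: 8/(w + 1) - 8/(w + 2)


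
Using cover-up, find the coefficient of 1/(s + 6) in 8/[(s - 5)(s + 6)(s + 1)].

Cover (s + 6), set s=-6: 8/[(-6 - 5)(-6 + 1)] = 8/55


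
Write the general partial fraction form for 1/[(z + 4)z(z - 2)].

Three distinct linear factors: P/(z + 4) + Q/z + R/(z - 2)


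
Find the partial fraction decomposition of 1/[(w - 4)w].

1/(w - 4)w = P/(w - 4) + Q/w. P = 1/(4 - 0) = 1/4, Q = 1/(0 - 4) = -1/4
Result: (1/4)/(w - 4) - (1/4)/w


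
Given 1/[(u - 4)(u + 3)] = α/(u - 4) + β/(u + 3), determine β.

Cover-up at u = -3: β = 1/(-3 - 4) = -1/7


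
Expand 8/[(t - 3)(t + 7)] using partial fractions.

8/(t - 3)(t + 7) = A/(t - 3) + B/(t + 7). A = 8/(3 + 7) = 4/5, B = 8/(-7 - 3) = -4/5
Result: (4/5)/(t - 3) - (4/5)/(t + 7)


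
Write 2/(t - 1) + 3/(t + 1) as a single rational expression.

Common denominator (t - 1)(t + 1). Numerator: 2(t + 1) + 3(t - 1) = (2t + 2) + (3t - 3) = 5t - 1
Result: (5t - 1)/[(t - 1)(t + 1)]


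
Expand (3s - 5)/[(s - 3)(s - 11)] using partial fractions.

At s=3: A = (3·3 - 5)/(3 - 11) = -1/2. At s=11: B = (3·11 - 5)/(11 - 3) = 7/2
Result: (-1/2)/(s - 3) + (7/2)/(s - 11)


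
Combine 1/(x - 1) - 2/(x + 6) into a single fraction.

Common denominator (x - 1)(x + 6). Numerator: 1(x + 6) - 2(x - 1) = (x + 6) - (2x - 2) = -x + 8
Result: (-x + 8)/[(x - 1)(x + 6)]


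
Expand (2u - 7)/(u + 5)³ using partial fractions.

(2u - 7) = A(u + 5)² + B(u + 5) + C. At u = -5: C = 2·(-5) - 7 = -17. Coefficients: A = 0, B = 2
Result: 2/(u + 5)² - 17/(u + 5)³


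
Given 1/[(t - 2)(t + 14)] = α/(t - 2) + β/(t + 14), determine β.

Cover-up at t = -14: β = 1/(-14 - 2) = -1/16


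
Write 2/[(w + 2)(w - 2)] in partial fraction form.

2/(w + 2)(w - 2) = A/(w + 2) + B/(w - 2). A = 2/(-2 - 2) = -1/2, B = 2/(2 + 2) = 1/2
Result: (-1/2)/(w + 2) + (1/2)/(w - 2)


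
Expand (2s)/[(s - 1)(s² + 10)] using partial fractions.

At s=1: P = (2·1 + 0)/(1² + 10) = 2/11. Q = -P = -2/11, R = 2 - 1·P = 20/11
Result: (2/11)/(s - 1) - ((2/11)s - 20/11)/(s² + 10)


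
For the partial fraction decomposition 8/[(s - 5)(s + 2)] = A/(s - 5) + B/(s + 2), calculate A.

Cover-up at s = 5: A = 8/(5 + 2) = 8/7


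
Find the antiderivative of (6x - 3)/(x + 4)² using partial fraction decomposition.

Decompose: A = 6, B = 6·(-4) - 3 = -27, so (6x - 3)/(x + 4)² = 6/(x + 4) - 27/(x + 4)². Integrate: ∫ A/(x + 4) dx = 6 ln|(x + 4)|; ∫ B/(x + 4)² dx = 27/(x + 4). Sum: 6 ln|(x + 4)| + 27/(x + 4) + C


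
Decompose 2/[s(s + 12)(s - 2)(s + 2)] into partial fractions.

Using Heaviside cover-up: (-1/24)/s - (1/840)/(s + 12) + (1/56)/(s - 2) + (1/40)/(s + 2)


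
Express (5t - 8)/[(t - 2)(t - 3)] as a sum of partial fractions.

At t=2: α = (5·2 - 8)/(2 - 3) = -2. At t=3: β = (5·3 - 8)/(3 - 2) = 7
Result: -2/(t - 2) + 7/(t - 3)


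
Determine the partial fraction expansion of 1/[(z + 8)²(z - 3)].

Cover-up at z=3: R = 1/(3 + 8)² = 1/121. Cover-up at z=-8: Q = 1/(-8 - 3) = -1/11. Comparing z² coeff: P = -R = -1/121
Result: (-1/121)/(z + 8) - (1/11)/(z + 8)² + (1/121)/(z - 3)


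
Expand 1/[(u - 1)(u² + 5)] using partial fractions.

Cover-up at u = 1: P = 1/(1² + 5) = 1/6. Then Q = -P = -1/6, R = -P·(0 + 1) = -1/6
Result: (1/6)/(u - 1) - ((1/6)u + 1/6)/(u² + 5)


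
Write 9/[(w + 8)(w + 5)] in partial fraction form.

9/(w + 8)(w + 5) = α/(w + 8) + β/(w + 5). α = 9/(-8 + 5) = -3, β = 9/(-5 + 8) = 3
Result: -3/(w + 8) + 3/(w + 5)


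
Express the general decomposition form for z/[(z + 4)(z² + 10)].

Linear + irreducible quadratic: A/(z + 4) + (Bz + C)/(z² + 10)


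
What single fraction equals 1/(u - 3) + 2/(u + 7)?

Common denominator (u - 3)(u + 7). Numerator: 1(u + 7) + 2(u - 3) = (u + 7) + (2u - 6) = 3u + 1
Result: (3u + 1)/[(u - 3)(u + 7)]


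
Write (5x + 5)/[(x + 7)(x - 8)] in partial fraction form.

At x=-7: A = (5·(-7) + 5)/(-7 - 8) = 2. At x=8: B = (5·8 + 5)/(8 + 7) = 3
Result: 2/(x + 7) + 3/(x - 8)


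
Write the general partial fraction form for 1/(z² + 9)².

Repeated quadratic factor: (αz + β)/(z² + 9) + (γz + δ)/(z² + 9)²


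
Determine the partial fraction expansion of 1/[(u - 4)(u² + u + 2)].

Cover-up at u = 4: A = 1/(4² + 1·4 + 2) = 1/22. Then B = -A = -1/22, C = -A·(1 + 4) = -5/22
Result: (1/22)/(u - 4) - ((1/22)u + 5/22)/(u² + u + 2)


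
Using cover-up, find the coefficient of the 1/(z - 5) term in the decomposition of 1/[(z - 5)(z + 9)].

Cover (z - 5), set z=5: 1/((z + 9) at z=5) = 1/(14) = 1/14


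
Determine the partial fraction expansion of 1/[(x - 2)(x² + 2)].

Cover-up at x = 2: α = 1/(2² + 2) = 1/6. Then β = -α = -1/6, γ = -α·(0 + 2) = -1/3
Result: (1/6)/(x - 2) - ((1/6)x + 1/3)/(x² + 2)


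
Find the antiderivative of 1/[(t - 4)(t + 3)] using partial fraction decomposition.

Decompose: 1/[(t - 4)(t + 3)] = (1/7)/(t - 4) - (1/7)/(t + 3). Integrate each term: (1/7) ln|(t - 4)| - (1/7) ln|(t + 3)| + C


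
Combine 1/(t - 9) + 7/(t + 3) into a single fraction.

Common denominator (t - 9)(t + 3). Numerator: 1(t + 3) + 7(t - 9) = (t + 3) + (7t - 63) = 8t - 60
Result: (8t - 60)/[(t - 9)(t + 3)]


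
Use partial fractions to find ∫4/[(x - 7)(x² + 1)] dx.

Cover-up at x=7: α = 4/(7²+1) = 2/25. Coeff matching: β = -2/25, γ = -14/25. Decomposition: (2/25)/(x - 7) - ((2/25)x + 14/25)/(x² + 1). Integrate: linear → ln, quadratic → (1/2)ln + arctan: (2/25) ln|(x - 7)| - (1/25) ln(x² + 1) - (14/25) arctan(x) + C


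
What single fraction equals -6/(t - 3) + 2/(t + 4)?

Common denominator (t - 3)(t + 4). Numerator: -6(t + 4) + 2(t - 3) = (-6t - 24) + (2t - 6) = -4t - 30
Result: (-4t - 30)/[(t - 3)(t + 4)]


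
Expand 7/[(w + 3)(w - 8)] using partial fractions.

7/(w + 3)(w - 8) = A/(w + 3) + B/(w - 8). A = 7/(-3 - 8) = -7/11, B = 7/(8 + 3) = 7/11
Result: (-7/11)/(w + 3) + (7/11)/(w - 8)


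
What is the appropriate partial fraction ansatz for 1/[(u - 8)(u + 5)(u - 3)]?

Three distinct linear factors: A/(u - 8) + B/(u + 5) + C/(u - 3)


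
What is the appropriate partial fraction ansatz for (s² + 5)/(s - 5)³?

Repeated linear factor (power 3): α/(s - 5) + β/(s - 5)² + γ/(s - 5)³


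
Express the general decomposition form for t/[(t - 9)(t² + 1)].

Linear + irreducible quadratic: α/(t - 9) + (βt + γ)/(t² + 1)


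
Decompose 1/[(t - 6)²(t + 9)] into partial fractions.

Cover-up at t=-9: C = 1/(-9 - 6)² = 1/225. Cover-up at t=6: B = 1/(6 + 9) = 1/15. Comparing t² coeff: A = -C = -1/225
Result: (-1/225)/(t - 6) + (1/15)/(t - 6)² + (1/225)/(t + 9)


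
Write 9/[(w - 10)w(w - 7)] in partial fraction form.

Using cover-up method: α = 3/10, β = 9/70, γ = -3/7
Result: (3/10)/(w - 10) + (9/70)/w - (3/7)/(w - 7)


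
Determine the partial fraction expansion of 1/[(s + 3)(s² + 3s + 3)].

Cover-up at s = -3: A = 1/((-3)² + 3·(-3) + 3) = 1/3. Then B = -A = -1/3, C = -A·(3 - 3) = 0
Result: (1/3)/(s + 3) - ((1/3)s)/(s² + 3s + 3)


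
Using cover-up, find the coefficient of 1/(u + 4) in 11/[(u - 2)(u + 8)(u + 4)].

Cover (u + 4), set u=-4: 11/[(-4 - 2)(-4 + 8)] = -11/24


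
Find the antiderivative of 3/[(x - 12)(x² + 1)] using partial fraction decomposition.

Cover-up at x=12: P = 3/(12²+1) = 3/145. Coeff matching: Q = -3/145, R = -36/145. Decomposition: (3/145)/(x - 12) - ((3/145)x + 36/145)/(x² + 1). Integrate: linear → ln, quadratic → (1/2)ln + arctan: (3/145) ln|(x - 12)| - (3/290) ln(x² + 1) - (36/145) arctan(x) + C


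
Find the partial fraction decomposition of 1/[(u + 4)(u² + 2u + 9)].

Cover-up at u = -4: A = 1/((-4)² + 2·(-4) + 9) = 1/17. Then B = -A = -1/17, C = -A·(2 - 4) = 2/17
Result: (1/17)/(u + 4) - ((1/17)u - 2/17)/(u² + 2u + 9)


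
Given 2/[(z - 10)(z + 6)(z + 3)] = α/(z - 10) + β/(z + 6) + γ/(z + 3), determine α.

Cover-up at z = 10: α = 2/[(10 + 6)(10 + 3)] = 2/[(16)(13)] = 2/208 = 1/104


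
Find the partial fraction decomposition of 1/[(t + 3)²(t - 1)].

Cover-up at t=1: R = 1/(1 + 3)² = 1/16. Cover-up at t=-3: Q = 1/(-3 - 1) = -1/4. Comparing t² coeff: P = -R = -1/16
Result: (-1/16)/(t + 3) - (1/4)/(t + 3)² + (1/16)/(t - 1)


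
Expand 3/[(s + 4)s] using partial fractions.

3/(s + 4)s = P/(s + 4) + Q/s. P = 3/(-4 - 0) = -3/4, Q = 3/(0 + 4) = 3/4
Result: (-3/4)/(s + 4) + (3/4)/s


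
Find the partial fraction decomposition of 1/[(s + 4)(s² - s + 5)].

Cover-up at s = -4: P = 1/((-4)² - 1·(-4) + 5) = 1/25. Then Q = -P = -1/25, R = -P·(-1 - 4) = 1/5
Result: (1/25)/(s + 4) - ((1/25)s - 1/5)/(s² - s + 5)


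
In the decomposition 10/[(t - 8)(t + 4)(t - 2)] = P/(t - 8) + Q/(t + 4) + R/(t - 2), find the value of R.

Cover-up at t = 2: R = 10/[(2 - 8)(2 + 4)] = 10/[(-6)(6)] = -10/36 = -5/18


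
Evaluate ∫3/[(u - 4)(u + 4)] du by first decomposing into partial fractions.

Decompose: 3/[(u - 4)(u + 4)] = (3/8)/(u - 4) - (3/8)/(u + 4). Integrate each term: (3/8) ln|(u - 4)| - (3/8) ln|(u + 4)| + C


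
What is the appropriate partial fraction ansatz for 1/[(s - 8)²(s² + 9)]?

Repeated linear + quadratic: A/(s - 8) + B/(s - 8)² + (Cs + D)/(s² + 9)


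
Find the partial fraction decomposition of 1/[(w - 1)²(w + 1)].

Cover-up at w=-1: C = 1/(-1 - 1)² = 1/4. Cover-up at w=1: B = 1/(1 + 1) = 1/2. Comparing w² coeff: A = -C = -1/4
Result: (-1/4)/(w - 1) + (1/2)/(w - 1)² + (1/4)/(w + 1)


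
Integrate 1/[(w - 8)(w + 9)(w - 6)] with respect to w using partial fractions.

Cover-up: α = 1/34, β = 1/255, γ = -1/30. Decomposition: (1/34)/(w - 8) + (1/255)/(w + 9) - (1/30)/(w - 6). Integrate each term: (1/34) ln|(w - 8)| + (1/255) ln|(w + 9)| - (1/30) ln|(w - 6)| + C


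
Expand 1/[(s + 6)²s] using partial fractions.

Cover-up at s=0: R = 1/(0 + 6)² = 1/36. Cover-up at s=-6: Q = 1/(-6 - 0) = -1/6. Comparing s² coeff: P = -R = -1/36
Result: (-1/36)/(s + 6) - (1/6)/(s + 6)² + (1/36)/s


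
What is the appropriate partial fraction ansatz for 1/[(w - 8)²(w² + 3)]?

Repeated linear + quadratic: A/(w - 8) + B/(w - 8)² + (Cw + D)/(w² + 3)


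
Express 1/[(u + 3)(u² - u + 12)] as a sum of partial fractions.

Cover-up at u = -3: P = 1/((-3)² - 1·(-3) + 12) = 1/24. Then Q = -P = -1/24, R = -P·(-1 - 3) = 1/6
Result: (1/24)/(u + 3) - ((1/24)u - 1/6)/(u² - u + 12)


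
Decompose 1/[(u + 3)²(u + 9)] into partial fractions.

Cover-up at u=-9: C = 1/(-9 + 3)² = 1/36. Cover-up at u=-3: B = 1/(-3 + 9) = 1/6. Comparing u² coeff: A = -C = -1/36
Result: (-1/36)/(u + 3) + (1/6)/(u + 3)² + (1/36)/(u + 9)


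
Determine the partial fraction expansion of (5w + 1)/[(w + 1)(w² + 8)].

At w=-1: P = (5·(-1) + 1)/((-1)² + 8) = -4/9. Q = -P = 4/9, R = 5 - (-1)·P = 41/9
Result: (-4/9)/(w + 1) + ((4/9)w + 41/9)/(w² + 8)


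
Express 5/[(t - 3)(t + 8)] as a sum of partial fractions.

5/(t - 3)(t + 8) = A/(t - 3) + B/(t + 8). A = 5/(3 + 8) = 5/11, B = 5/(-8 - 3) = -5/11
Result: (5/11)/(t - 3) - (5/11)/(t + 8)


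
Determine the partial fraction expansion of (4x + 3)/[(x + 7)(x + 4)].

At x=-7: P = (4·(-7) + 3)/(-7 + 4) = 25/3. At x=-4: Q = (4·(-4) + 3)/(-4 + 7) = -13/3
Result: (25/3)/(x + 7) - (13/3)/(x + 4)


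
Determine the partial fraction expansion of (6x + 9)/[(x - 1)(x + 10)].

At x=1: A = (6·1 + 9)/(1 + 10) = 15/11. At x=-10: B = (6·(-10) + 9)/(-10 - 1) = 51/11
Result: (15/11)/(x - 1) + (51/11)/(x + 10)


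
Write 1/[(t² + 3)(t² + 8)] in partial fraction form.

Coefficient matching gives A = C = 0, B = 1/(8-3) = 1/5, D = -B = -1/5
Result: (1/5)/(t² + 3) - (1/5)/(t² + 8)


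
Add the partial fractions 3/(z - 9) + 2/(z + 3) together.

Common denominator (z - 9)(z + 3). Numerator: 3(z + 3) + 2(z - 9) = (3z + 9) + (2z - 18) = 5z - 9
Result: (5z - 9)/[(z - 9)(z + 3)]


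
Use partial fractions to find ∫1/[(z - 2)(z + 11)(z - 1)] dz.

Cover-up: A = 1/13, B = 1/156, C = -1/12. Decomposition: (1/13)/(z - 2) + (1/156)/(z + 11) - (1/12)/(z - 1). Integrate each term: (1/13) ln|(z - 2)| + (1/156) ln|(z + 11)| - (1/12) ln|(z - 1)| + C


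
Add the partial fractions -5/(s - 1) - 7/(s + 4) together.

Common denominator (s - 1)(s + 4). Numerator: -5(s + 4) - 7(s - 1) = (-5s - 20) - (7s - 7) = -12s - 13
Result: (-12s - 13)/[(s - 1)(s + 4)]


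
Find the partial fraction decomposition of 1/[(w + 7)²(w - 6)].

Cover-up at w=6: C = 1/(6 + 7)² = 1/169. Cover-up at w=-7: B = 1/(-7 - 6) = -1/13. Comparing w² coeff: A = -C = -1/169
Result: (-1/169)/(w + 7) - (1/13)/(w + 7)² + (1/169)/(w - 6)


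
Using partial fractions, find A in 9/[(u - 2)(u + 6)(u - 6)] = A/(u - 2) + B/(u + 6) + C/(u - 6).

Cover-up at u = 2: A = 9/[(2 + 6)(2 - 6)] = 9/[(8)(-4)] = -9/32


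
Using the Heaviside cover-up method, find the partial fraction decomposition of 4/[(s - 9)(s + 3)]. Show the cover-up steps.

Cover (s - 9): set s=9, get α = 4/(9 + 3) = 1/3. Cover (s + 3): set s=-3, get β = 4/(-3 - 9) = -1/3.
Result: (1/3)/(s - 9) - (1/3)/(s + 3)


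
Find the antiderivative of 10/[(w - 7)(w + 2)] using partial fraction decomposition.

Decompose: 10/[(w - 7)(w + 2)] = (10/9)/(w - 7) - (10/9)/(w + 2). Integrate each term: (10/9) ln|(w - 7)| - (10/9) ln|(w + 2)| + C


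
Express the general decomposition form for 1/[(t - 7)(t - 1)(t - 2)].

Three distinct linear factors: A/(t - 7) + B/(t - 1) + C/(t - 2)


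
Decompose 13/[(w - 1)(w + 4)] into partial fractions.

13/(w - 1)(w + 4) = α/(w - 1) + β/(w + 4). α = 13/(1 + 4) = 13/5, β = 13/(-4 - 1) = -13/5
Result: (13/5)/(w - 1) - (13/5)/(w + 4)


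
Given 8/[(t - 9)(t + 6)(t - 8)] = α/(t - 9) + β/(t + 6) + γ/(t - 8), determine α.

Cover-up at t = 9: α = 8/[(9 + 6)(9 - 8)] = 8/[(15)(1)] = 8/15


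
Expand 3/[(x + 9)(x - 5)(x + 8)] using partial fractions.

Using cover-up method: A = 3/14, B = 3/182, C = -3/13
Result: (3/14)/(x + 9) + (3/182)/(x - 5) - (3/13)/(x + 8)


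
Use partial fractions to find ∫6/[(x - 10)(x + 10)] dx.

Decompose: 6/[(x - 10)(x + 10)] = (3/10)/(x - 10) - (3/10)/(x + 10). Integrate each term: (3/10) ln|(x - 10)| - (3/10) ln|(x + 10)| + C


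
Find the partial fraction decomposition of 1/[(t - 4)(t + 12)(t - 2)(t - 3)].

Using Heaviside cover-up: (1/32)/(t - 4) - (1/3360)/(t + 12) + (1/28)/(t - 2) - (1/15)/(t - 3)


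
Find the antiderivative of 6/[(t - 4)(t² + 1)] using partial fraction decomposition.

Cover-up at t=4: α = 6/(4²+1) = 6/17. Coeff matching: β = -6/17, γ = -24/17. Decomposition: (6/17)/(t - 4) - ((6/17)t + 24/17)/(t² + 1). Integrate: linear → ln, quadratic → (1/2)ln + arctan: (6/17) ln|(t - 4)| - (3/17) ln(t² + 1) - (24/17) arctan(t) + C


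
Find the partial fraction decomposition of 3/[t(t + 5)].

3/t(t + 5) = A/t + B/(t + 5). A = 3/(0 + 5) = 3/5, B = 3/(-5 - 0) = -3/5
Result: (3/5)/t - (3/5)/(t + 5)


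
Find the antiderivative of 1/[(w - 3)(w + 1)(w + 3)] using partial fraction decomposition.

Cover-up: A = 1/24, B = -1/8, C = 1/12. Decomposition: (1/24)/(w - 3) - (1/8)/(w + 1) + (1/12)/(w + 3). Integrate each term: (1/24) ln|(w - 3)| - (1/8) ln|(w + 1)| + (1/12) ln|(w + 3)| + C


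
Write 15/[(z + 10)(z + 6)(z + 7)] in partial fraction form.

Using cover-up method: P = 5/4, Q = 15/4, R = -5
Result: (5/4)/(z + 10) + (15/4)/(z + 6) - 5/(z + 7)


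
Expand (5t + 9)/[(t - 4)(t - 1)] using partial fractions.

At t=4: α = (5·4 + 9)/(4 - 1) = 29/3. At t=1: β = (5·1 + 9)/(1 - 4) = -14/3
Result: (29/3)/(t - 4) - (14/3)/(t - 1)


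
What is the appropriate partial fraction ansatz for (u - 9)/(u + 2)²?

Repeated linear factor: α/(u + 2) + β/(u + 2)²


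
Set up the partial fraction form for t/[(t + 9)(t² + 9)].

Linear + irreducible quadratic: α/(t + 9) + (βt + γ)/(t² + 9)


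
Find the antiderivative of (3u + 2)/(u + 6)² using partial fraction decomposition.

Decompose: α = 3, β = 3·(-6) + 2 = -16, so (3u + 2)/(u + 6)² = 3/(u + 6) - 16/(u + 6)². Integrate: ∫ α/(u + 6) du = 3 ln|(u + 6)|; ∫ β/(u + 6)² du = 16/(u + 6). Sum: 3 ln|(u + 6)| + 16/(u + 6) + C


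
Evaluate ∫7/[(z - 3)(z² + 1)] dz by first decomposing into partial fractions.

Cover-up at z=3: α = 7/(3²+1) = 7/10. Coeff matching: β = -7/10, γ = -21/10. Decomposition: (7/10)/(z - 3) - ((7/10)z + 21/10)/(z² + 1). Integrate: linear → ln, quadratic → (1/2)ln + arctan: (7/10) ln|(z - 3)| - (7/20) ln(z² + 1) - (21/10) arctan(z) + C


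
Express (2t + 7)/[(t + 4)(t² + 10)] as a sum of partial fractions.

At t=-4: A = (2·(-4) + 7)/((-4)² + 10) = -1/26. B = -A = 1/26, C = 2 - (-4)·A = 24/13
Result: (-1/26)/(t + 4) + ((1/26)t + 24/13)/(t² + 10)


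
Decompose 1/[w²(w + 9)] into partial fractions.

Cover-up at w=-9: R = 1/(-9 - 0)² = 1/81. Cover-up at w=0: Q = 1/(0 + 9) = 1/9. Comparing w² coeff: P = -R = -1/81
Result: (-1/81)/w + (1/9)/w² + (1/81)/(w + 9)


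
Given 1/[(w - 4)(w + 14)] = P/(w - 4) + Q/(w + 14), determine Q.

Cover-up at w = -14: Q = 1/(-14 - 4) = -1/18


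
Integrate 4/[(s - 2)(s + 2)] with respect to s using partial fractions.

Decompose: 4/[(s - 2)(s + 2)] = 1/(s - 2) - 1/(s + 2). Integrate each term: ln|(s - 2)| - ln|(s + 2)| + C


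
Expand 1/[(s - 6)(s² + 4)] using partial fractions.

Cover-up at s = 6: α = 1/(6² + 4) = 1/40. Then β = -α = -1/40, γ = -α·(0 + 6) = -3/20
Result: (1/40)/(s - 6) - ((1/40)s + 3/20)/(s² + 4)


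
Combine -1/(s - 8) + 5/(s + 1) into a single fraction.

Common denominator (s - 8)(s + 1). Numerator: -1(s + 1) + 5(s - 8) = (-s - 1) + (5s - 40) = 4s - 41
Result: (4s - 41)/[(s - 8)(s + 1)]


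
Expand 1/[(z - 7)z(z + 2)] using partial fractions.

Using cover-up method: P = 1/63, Q = -1/14, R = 1/18
Result: (1/63)/(z - 7) - (1/14)/z + (1/18)/(z + 2)


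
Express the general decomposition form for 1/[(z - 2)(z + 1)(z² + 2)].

Two linear + quadratic: P/(z - 2) + Q/(z + 1) + (Rz + S)/(z² + 2)


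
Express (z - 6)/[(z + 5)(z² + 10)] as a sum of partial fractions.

At z=-5: α = (1·(-5) - 6)/((-5)² + 10) = -11/35. β = -α = 11/35, γ = 1 - (-5)·α = -4/7
Result: (-11/35)/(z + 5) + ((11/35)z - 4/7)/(z² + 10)


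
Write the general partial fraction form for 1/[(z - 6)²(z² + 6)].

Repeated linear + quadratic: α/(z - 6) + β/(z - 6)² + (γz + δ)/(z² + 6)


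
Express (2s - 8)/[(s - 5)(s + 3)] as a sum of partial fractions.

At s=5: α = (2·5 - 8)/(5 + 3) = 1/4. At s=-3: β = (2·(-3) - 8)/(-3 - 5) = 7/4
Result: (1/4)/(s - 5) + (7/4)/(s + 3)


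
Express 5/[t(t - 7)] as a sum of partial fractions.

5/t(t - 7) = P/t + Q/(t - 7). P = 5/(0 - 7) = -5/7, Q = 5/(7 - 0) = 5/7
Result: (-5/7)/t + (5/7)/(t - 7)


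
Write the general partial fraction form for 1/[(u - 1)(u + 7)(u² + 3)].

Two linear + quadratic: P/(u - 1) + Q/(u + 7) + (Ru + S)/(u² + 3)


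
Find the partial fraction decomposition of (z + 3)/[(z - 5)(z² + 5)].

At z=5: A = (1·5 + 3)/(5² + 5) = 4/15. B = -A = -4/15, C = 1 - 5·A = -1/3
Result: (4/15)/(z - 5) - ((4/15)z + 1/3)/(z² + 5)


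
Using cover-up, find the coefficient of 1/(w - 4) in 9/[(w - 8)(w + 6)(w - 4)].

Cover (w - 4), set w=4: 9/[(4 - 8)(4 + 6)] = -9/40


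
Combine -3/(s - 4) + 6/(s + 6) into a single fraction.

Common denominator (s - 4)(s + 6). Numerator: -3(s + 6) + 6(s - 4) = (-3s - 18) + (6s - 24) = 3s - 42
Result: (3s - 42)/[(s - 4)(s + 6)]


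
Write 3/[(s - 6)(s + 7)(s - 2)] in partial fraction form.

Using cover-up method: A = 3/52, B = 1/39, C = -1/12
Result: (3/52)/(s - 6) + (1/39)/(s + 7) - (1/12)/(s - 2)


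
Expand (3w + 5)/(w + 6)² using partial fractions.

(3w + 5) = A(w + 6) + B. At w = -6: B = 3·(-6) + 5 = -13. Coeff of w: A = 3
Result: 3/(w + 6) - 13/(w + 6)²


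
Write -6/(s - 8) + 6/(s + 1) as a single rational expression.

Common denominator (s - 8)(s + 1). Numerator: -6(s + 1) + 6(s - 8) = (-6s - 6) + (6s - 48) = -54
Result: (-54)/[(s - 8)(s + 1)]


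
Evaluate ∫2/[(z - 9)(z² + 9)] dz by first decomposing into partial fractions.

Cover-up at z=9: P = 2/(9²+9) = 1/45. Coeff matching: Q = -1/45, R = -1/5. Decomposition: (1/45)/(z - 9) - ((1/45)z + 1/5)/(z² + 9). Integrate: linear → ln, quadratic → (1/2)ln + arctan: (1/45) ln|(z - 9)| - (1/90) ln(z² + 9) - (1/15) arctan(z/3) + C


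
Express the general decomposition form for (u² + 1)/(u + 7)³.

Repeated linear factor (power 3): A/(u + 7) + B/(u + 7)² + C/(u + 7)³


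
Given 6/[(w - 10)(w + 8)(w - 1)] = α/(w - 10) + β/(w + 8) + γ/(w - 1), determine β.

Cover-up at w = -8: β = 6/[(-8 - 10)(-8 - 1)] = 6/[(-18)(-9)] = 6/162 = 1/27


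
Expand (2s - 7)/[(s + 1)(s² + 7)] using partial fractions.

At s=-1: α = (2·(-1) - 7)/((-1)² + 7) = -9/8. β = -α = 9/8, γ = 2 - (-1)·α = 7/8
Result: (-9/8)/(s + 1) + ((9/8)s + 7/8)/(s² + 7)


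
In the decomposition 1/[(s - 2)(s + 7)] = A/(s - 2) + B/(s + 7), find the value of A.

Cover-up at s = 2: A = 1/(2 + 7) = 1/9


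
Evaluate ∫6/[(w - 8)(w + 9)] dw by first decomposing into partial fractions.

Decompose: 6/[(w - 8)(w + 9)] = (6/17)/(w - 8) - (6/17)/(w + 9). Integrate each term: (6/17) ln|(w - 8)| - (6/17) ln|(w + 9)| + C


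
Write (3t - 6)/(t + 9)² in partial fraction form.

(3t - 6) = P(t + 9) + Q. At t = -9: Q = 3·(-9) - 6 = -33. Coeff of t: P = 3
Result: 3/(t + 9) - 33/(t + 9)²


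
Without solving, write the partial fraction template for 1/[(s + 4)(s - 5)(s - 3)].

Three distinct linear factors: A/(s + 4) + B/(s - 5) + C/(s - 3)


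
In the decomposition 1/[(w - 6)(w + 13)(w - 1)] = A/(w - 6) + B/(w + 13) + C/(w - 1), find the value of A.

Cover-up at w = 6: A = 1/[(6 + 13)(6 - 1)] = 1/[(19)(5)] = 1/95


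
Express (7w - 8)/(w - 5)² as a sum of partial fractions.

(7w - 8) = A(w - 5) + B. At w = 5: B = 7·5 - 8 = 27. Coeff of w: A = 7
Result: 7/(w - 5) + 27/(w - 5)²


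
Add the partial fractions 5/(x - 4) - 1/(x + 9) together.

Common denominator (x - 4)(x + 9). Numerator: 5(x + 9) - 1(x - 4) = (5x + 45) - (x - 4) = 4x + 49
Result: (4x + 49)/[(x - 4)(x + 9)]


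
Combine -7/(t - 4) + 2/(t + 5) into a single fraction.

Common denominator (t - 4)(t + 5). Numerator: -7(t + 5) + 2(t - 4) = (-7t - 35) + (2t - 8) = -5t - 43
Result: (-5t - 43)/[(t - 4)(t + 5)]


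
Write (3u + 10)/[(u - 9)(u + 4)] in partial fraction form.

At u=9: P = (3·9 + 10)/(9 + 4) = 37/13. At u=-4: Q = (3·(-4) + 10)/(-4 - 9) = 2/13
Result: (37/13)/(u - 9) + (2/13)/(u + 4)


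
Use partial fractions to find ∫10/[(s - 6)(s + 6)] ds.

Decompose: 10/[(s - 6)(s + 6)] = (5/6)/(s - 6) - (5/6)/(s + 6). Integrate each term: (5/6) ln|(s - 6)| - (5/6) ln|(s + 6)| + C


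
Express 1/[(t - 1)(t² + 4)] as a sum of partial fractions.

Cover-up at t = 1: A = 1/(1² + 4) = 1/5. Then B = -A = -1/5, C = -A·(0 + 1) = -1/5
Result: (1/5)/(t - 1) - ((1/5)t + 1/5)/(t² + 4)


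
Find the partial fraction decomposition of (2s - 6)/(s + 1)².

(2s - 6) = A(s + 1) + B. At s = -1: B = 2·(-1) - 6 = -8. Coeff of s: A = 2
Result: 2/(s + 1) - 8/(s + 1)²


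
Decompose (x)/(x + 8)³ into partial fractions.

(x) = α(x + 8)² + β(x + 8) + γ. At x = -8: γ = 1·(-8) + 0 = -8. Coefficients: α = 0, β = 1
Result: 1/(x + 8)² - 8/(x + 8)³


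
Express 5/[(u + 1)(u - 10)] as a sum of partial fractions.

5/(u + 1)(u - 10) = A/(u + 1) + B/(u - 10). A = 5/(-1 - 10) = -5/11, B = 5/(10 + 1) = 5/11
Result: (-5/11)/(u + 1) + (5/11)/(u - 10)


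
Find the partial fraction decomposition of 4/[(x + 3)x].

4/(x + 3)x = A/(x + 3) + B/x. A = 4/(-3 - 0) = -4/3, B = 4/(0 + 3) = 4/3
Result: (-4/3)/(x + 3) + (4/3)/x


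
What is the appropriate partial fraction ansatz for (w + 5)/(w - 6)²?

Repeated linear factor: P/(w - 6) + Q/(w - 6)²


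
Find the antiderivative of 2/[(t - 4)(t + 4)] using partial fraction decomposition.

Decompose: 2/[(t - 4)(t + 4)] = (1/4)/(t - 4) - (1/4)/(t + 4). Integrate each term: (1/4) ln|(t - 4)| - (1/4) ln|(t + 4)| + C


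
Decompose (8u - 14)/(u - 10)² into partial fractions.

(8u - 14) = α(u - 10) + β. At u = 10: β = 8·10 - 14 = 66. Coeff of u: α = 8
Result: 8/(u - 10) + 66/(u - 10)²


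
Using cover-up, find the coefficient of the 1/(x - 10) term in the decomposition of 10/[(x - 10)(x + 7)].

Cover (x - 10), set x=10: 10/((x + 7) at x=10) = 10/(17) = 10/17


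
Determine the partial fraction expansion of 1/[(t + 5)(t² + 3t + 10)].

Cover-up at t = -5: A = 1/((-5)² + 3·(-5) + 10) = 1/20. Then B = -A = -1/20, C = -A·(3 - 5) = 1/10
Result: (1/20)/(t + 5) - ((1/20)t - 1/10)/(t² + 3t + 10)


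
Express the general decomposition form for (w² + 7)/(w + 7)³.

Repeated linear factor (power 3): P/(w + 7) + Q/(w + 7)² + R/(w + 7)³


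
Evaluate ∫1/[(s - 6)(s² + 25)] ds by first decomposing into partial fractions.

Cover-up at s=6: α = 1/(6²+25) = 1/61. Coeff matching: β = -1/61, γ = -6/61. Decomposition: (1/61)/(s - 6) - ((1/61)s + 6/61)/(s² + 25). Integrate: linear → ln, quadratic → (1/2)ln + arctan: (1/61) ln|(s - 6)| - (1/122) ln(s² + 25) - (6/305) arctan(s/5) + C


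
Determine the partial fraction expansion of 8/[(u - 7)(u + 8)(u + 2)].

Using cover-up method: P = 8/135, Q = 4/45, R = -4/27
Result: (8/135)/(u - 7) + (4/45)/(u + 8) - (4/27)/(u + 2)


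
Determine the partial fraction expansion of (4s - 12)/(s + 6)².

(4s - 12) = P(s + 6) + Q. At s = -6: Q = 4·(-6) - 12 = -36. Coeff of s: P = 4
Result: 4/(s + 6) - 36/(s + 6)²


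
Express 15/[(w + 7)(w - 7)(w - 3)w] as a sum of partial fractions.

Using Heaviside cover-up: (-3/196)/(w + 7) + (15/392)/(w - 7) - (1/8)/(w - 3) + (5/49)/w


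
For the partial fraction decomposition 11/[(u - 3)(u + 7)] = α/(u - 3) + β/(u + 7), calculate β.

Cover-up at u = -7: β = 11/(-7 - 3) = -11/10


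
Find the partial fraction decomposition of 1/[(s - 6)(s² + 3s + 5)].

Cover-up at s = 6: A = 1/(6² + 3·6 + 5) = 1/59. Then B = -A = -1/59, C = -A·(3 + 6) = -9/59
Result: (1/59)/(s - 6) - ((1/59)s + 9/59)/(s² + 3s + 5)


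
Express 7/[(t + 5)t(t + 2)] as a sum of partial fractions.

Using cover-up method: α = 7/15, β = 7/10, γ = -7/6
Result: (7/15)/(t + 5) + (7/10)/t - (7/6)/(t + 2)


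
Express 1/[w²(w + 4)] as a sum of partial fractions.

Cover-up at w=-4: C = 1/(-4 - 0)² = 1/16. Cover-up at w=0: B = 1/(0 + 4) = 1/4. Comparing w² coeff: A = -C = -1/16
Result: (-1/16)/w + (1/4)/w² + (1/16)/(w + 4)


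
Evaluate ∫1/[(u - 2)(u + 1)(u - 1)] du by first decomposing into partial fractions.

Cover-up: A = 1/3, B = 1/6, C = -1/2. Decomposition: (1/3)/(u - 2) + (1/6)/(u + 1) - (1/2)/(u - 1). Integrate each term: (1/3) ln|(u - 2)| + (1/6) ln|(u + 1)| - (1/2) ln|(u - 1)| + C


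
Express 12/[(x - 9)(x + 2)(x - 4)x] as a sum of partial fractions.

Using Heaviside cover-up: (4/165)/(x - 9) - (1/11)/(x + 2) - (1/10)/(x - 4) + (1/6)/x


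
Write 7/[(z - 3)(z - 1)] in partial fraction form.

7/(z - 3)(z - 1) = α/(z - 3) + β/(z - 1). α = 7/(3 - 1) = 7/2, β = 7/(1 - 3) = -7/2
Result: (7/2)/(z - 3) - (7/2)/(z - 1)


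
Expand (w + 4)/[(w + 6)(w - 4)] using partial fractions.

At w=-6: P = (1·(-6) + 4)/(-6 - 4) = 1/5. At w=4: Q = (1·4 + 4)/(4 + 6) = 4/5
Result: (1/5)/(w + 6) + (4/5)/(w - 4)


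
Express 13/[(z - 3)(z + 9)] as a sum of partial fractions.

13/(z - 3)(z + 9) = P/(z - 3) + Q/(z + 9). P = 13/(3 + 9) = 13/12, Q = 13/(-9 - 3) = -13/12
Result: (13/12)/(z - 3) - (13/12)/(z + 9)


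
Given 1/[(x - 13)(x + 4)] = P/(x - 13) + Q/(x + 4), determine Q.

Cover-up at x = -4: Q = 1/(-4 - 13) = -1/17


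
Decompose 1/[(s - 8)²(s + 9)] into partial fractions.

Cover-up at s=-9: R = 1/(-9 - 8)² = 1/289. Cover-up at s=8: Q = 1/(8 + 9) = 1/17. Comparing s² coeff: P = -R = -1/289
Result: (-1/289)/(s - 8) + (1/17)/(s - 8)² + (1/289)/(s + 9)


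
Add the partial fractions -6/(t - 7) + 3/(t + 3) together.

Common denominator (t - 7)(t + 3). Numerator: -6(t + 3) + 3(t - 7) = (-6t - 18) + (3t - 21) = -3t - 39
Result: (-3t - 39)/[(t - 7)(t + 3)]


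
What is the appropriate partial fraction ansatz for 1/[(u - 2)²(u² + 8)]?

Repeated linear + quadratic: A/(u - 2) + B/(u - 2)² + (Cu + D)/(u² + 8)


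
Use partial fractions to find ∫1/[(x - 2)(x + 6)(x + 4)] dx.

Cover-up: A = 1/48, B = 1/16, C = -1/12. Decomposition: (1/48)/(x - 2) + (1/16)/(x + 6) - (1/12)/(x + 4). Integrate each term: (1/48) ln|(x - 2)| + (1/16) ln|(x + 6)| - (1/12) ln|(x + 4)| + C


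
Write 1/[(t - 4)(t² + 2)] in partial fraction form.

Cover-up at t = 4: α = 1/(4² + 2) = 1/18. Then β = -α = -1/18, γ = -α·(0 + 4) = -2/9
Result: (1/18)/(t - 4) - ((1/18)t + 2/9)/(t² + 2)


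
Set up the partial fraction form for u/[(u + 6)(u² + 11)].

Linear + irreducible quadratic: P/(u + 6) + (Qu + R)/(u² + 11)


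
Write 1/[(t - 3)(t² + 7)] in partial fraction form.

Cover-up at t = 3: α = 1/(3² + 7) = 1/16. Then β = -α = -1/16, γ = -α·(0 + 3) = -3/16
Result: (1/16)/(t - 3) - ((1/16)t + 3/16)/(t² + 7)


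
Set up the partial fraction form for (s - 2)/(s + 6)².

Repeated linear factor: A/(s + 6) + B/(s + 6)²


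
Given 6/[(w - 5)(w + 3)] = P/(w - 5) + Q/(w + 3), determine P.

Cover-up at w = 5: P = 6/(5 + 3) = 6/8 = 3/4


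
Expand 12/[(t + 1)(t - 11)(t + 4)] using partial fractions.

Using cover-up method: α = -1/3, β = 1/15, γ = 4/15
Result: (-1/3)/(t + 1) + (1/15)/(t - 11) + (4/15)/(t + 4)


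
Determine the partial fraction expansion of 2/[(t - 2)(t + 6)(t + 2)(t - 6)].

Using Heaviside cover-up: (-1/64)/(t - 2) - (1/192)/(t + 6) + (1/64)/(t + 2) + (1/192)/(t - 6)


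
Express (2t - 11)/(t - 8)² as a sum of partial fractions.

(2t - 11) = P(t - 8) + Q. At t = 8: Q = 2·8 - 11 = 5. Coeff of t: P = 2
Result: 2/(t - 8) + 5/(t - 8)²


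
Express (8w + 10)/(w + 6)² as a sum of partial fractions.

(8w + 10) = α(w + 6) + β. At w = -6: β = 8·(-6) + 10 = -38. Coeff of w: α = 8
Result: 8/(w + 6) - 38/(w + 6)²


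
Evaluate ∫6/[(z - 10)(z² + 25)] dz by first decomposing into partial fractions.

Cover-up at z=10: P = 6/(10²+25) = 6/125. Coeff matching: Q = -6/125, R = -12/25. Decomposition: (6/125)/(z - 10) - ((6/125)z + 12/25)/(z² + 25). Integrate: linear → ln, quadratic → (1/2)ln + arctan: (6/125) ln|(z - 10)| - (3/125) ln(z² + 25) - (12/125) arctan(z/5) + C


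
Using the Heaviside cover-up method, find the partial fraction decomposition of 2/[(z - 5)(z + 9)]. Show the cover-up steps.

Cover (z - 5): set z=5, get α = 2/(5 + 9) = 1/7. Cover (z + 9): set z=-9, get β = 2/(-9 - 5) = -1/7.
Result: (1/7)/(z - 5) - (1/7)/(z + 9)


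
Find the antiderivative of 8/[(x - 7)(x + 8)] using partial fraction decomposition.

Decompose: 8/[(x - 7)(x + 8)] = (8/15)/(x - 7) - (8/15)/(x + 8). Integrate each term: (8/15) ln|(x - 7)| - (8/15) ln|(x + 8)| + C


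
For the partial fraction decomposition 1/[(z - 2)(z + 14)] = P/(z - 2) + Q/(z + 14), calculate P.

Cover-up at z = 2: P = 1/(2 + 14) = 1/16


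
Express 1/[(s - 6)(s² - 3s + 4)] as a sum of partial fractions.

Cover-up at s = 6: α = 1/(6² - 3·6 + 4) = 1/22. Then β = -α = -1/22, γ = -α·(-3 + 6) = -3/22
Result: (1/22)/(s - 6) - ((1/22)s + 3/22)/(s² - 3s + 4)


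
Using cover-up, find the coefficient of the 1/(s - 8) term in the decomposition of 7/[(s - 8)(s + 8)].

Cover (s - 8), set s=8: 7/((s + 8) at s=8) = 7/(16) = 7/16


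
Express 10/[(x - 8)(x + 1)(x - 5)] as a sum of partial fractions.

Using cover-up method: P = 10/27, Q = 5/27, R = -5/9
Result: (10/27)/(x - 8) + (5/27)/(x + 1) - (5/9)/(x - 5)


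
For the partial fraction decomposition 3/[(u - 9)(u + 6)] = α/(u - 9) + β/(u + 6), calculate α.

Cover-up at u = 9: α = 3/(9 + 6) = 3/15 = 1/5


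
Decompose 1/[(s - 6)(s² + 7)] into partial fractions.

Cover-up at s = 6: A = 1/(6² + 7) = 1/43. Then B = -A = -1/43, C = -A·(0 + 6) = -6/43
Result: (1/43)/(s - 6) - ((1/43)s + 6/43)/(s² + 7)


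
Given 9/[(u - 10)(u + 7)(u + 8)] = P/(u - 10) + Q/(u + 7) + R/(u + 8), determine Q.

Cover-up at u = -7: Q = 9/[(-7 - 10)(-7 + 8)] = 9/[(-17)(1)] = -9/17


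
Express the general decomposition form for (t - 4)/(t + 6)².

Repeated linear factor: P/(t + 6) + Q/(t + 6)²


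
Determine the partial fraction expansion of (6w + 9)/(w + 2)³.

(6w + 9) = α(w + 2)² + β(w + 2) + γ. At w = -2: γ = 6·(-2) + 9 = -3. Coefficients: α = 0, β = 6
Result: 6/(w + 2)² - 3/(w + 2)³


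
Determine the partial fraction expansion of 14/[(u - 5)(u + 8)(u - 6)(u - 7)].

Using Heaviside cover-up: (7/13)/(u - 5) - (1/195)/(u + 8) - 1/(u - 6) + (7/15)/(u - 7)


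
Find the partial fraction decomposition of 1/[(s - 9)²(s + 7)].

Cover-up at s=-7: C = 1/(-7 - 9)² = 1/256. Cover-up at s=9: B = 1/(9 + 7) = 1/16. Comparing s² coeff: A = -C = -1/256
Result: (-1/256)/(s - 9) + (1/16)/(s - 9)² + (1/256)/(s + 7)


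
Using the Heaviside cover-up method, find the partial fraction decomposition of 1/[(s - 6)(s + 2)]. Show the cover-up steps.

Cover (s - 6): set s=6, get α = 1/(6 + 2) = 1/8. Cover (s + 2): set s=-2, get β = 1/(-2 - 6) = -1/8.
Result: (1/8)/(s - 6) - (1/8)/(s + 2)


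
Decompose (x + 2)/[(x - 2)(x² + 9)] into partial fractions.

At x=2: P = (1·2 + 2)/(2² + 9) = 4/13. Q = -P = -4/13, R = 1 - 2·P = 5/13
Result: (4/13)/(x - 2) - ((4/13)x - 5/13)/(x² + 9)


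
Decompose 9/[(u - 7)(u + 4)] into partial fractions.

9/(u - 7)(u + 4) = A/(u - 7) + B/(u + 4). A = 9/(7 + 4) = 9/11, B = 9/(-4 - 7) = -9/11
Result: (9/11)/(u - 7) - (9/11)/(u + 4)


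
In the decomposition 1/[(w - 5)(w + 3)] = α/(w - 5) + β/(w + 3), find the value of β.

Cover-up at w = -3: β = 1/(-3 - 5) = -1/8


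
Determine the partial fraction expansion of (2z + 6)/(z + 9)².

(2z + 6) = A(z + 9) + B. At z = -9: B = 2·(-9) + 6 = -12. Coeff of z: A = 2
Result: 2/(z + 9) - 12/(z + 9)²


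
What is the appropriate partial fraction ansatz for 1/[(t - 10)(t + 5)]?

Distinct linear factors: A/(t - 10) + B/(t + 5)


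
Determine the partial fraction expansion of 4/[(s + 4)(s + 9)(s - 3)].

Using cover-up method: A = -4/35, B = 1/15, C = 1/21
Result: (-4/35)/(s + 4) + (1/15)/(s + 9) + (1/21)/(s - 3)


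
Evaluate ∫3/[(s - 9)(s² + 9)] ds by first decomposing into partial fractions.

Cover-up at s=9: α = 3/(9²+9) = 1/30. Coeff matching: β = -1/30, γ = -3/10. Decomposition: (1/30)/(s - 9) - ((1/30)s + 3/10)/(s² + 9). Integrate: linear → ln, quadratic → (1/2)ln + arctan: (1/30) ln|(s - 9)| - (1/60) ln(s² + 9) - (1/10) arctan(s/3) + C


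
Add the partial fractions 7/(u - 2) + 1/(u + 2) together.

Common denominator (u - 2)(u + 2). Numerator: 7(u + 2) + 1(u - 2) = (7u + 14) + (u - 2) = 8u + 12
Result: (8u + 12)/[(u - 2)(u + 2)]


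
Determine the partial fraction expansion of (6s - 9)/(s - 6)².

(6s - 9) = P(s - 6) + Q. At s = 6: Q = 6·6 - 9 = 27. Coeff of s: P = 6
Result: 6/(s - 6) + 27/(s - 6)²


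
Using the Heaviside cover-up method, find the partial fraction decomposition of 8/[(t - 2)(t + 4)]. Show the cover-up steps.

Cover (t - 2): set t=2, get A = 8/(2 + 4) = 4/3. Cover (t + 4): set t=-4, get B = 8/(-4 - 2) = -4/3.
Result: (4/3)/(t - 2) - (4/3)/(t + 4)


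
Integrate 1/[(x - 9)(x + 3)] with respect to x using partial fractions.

Decompose: 1/[(x - 9)(x + 3)] = (1/12)/(x - 9) - (1/12)/(x + 3). Integrate each term: (1/12) ln|(x - 9)| - (1/12) ln|(x + 3)| + C


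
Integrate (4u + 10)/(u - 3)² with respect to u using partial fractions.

Decompose: A = 4, B = 4·3 + 10 = 22, so (4u + 10)/(u - 3)² = 4/(u - 3) + 22/(u - 3)². Integrate: ∫ A/(u - 3) du = 4 ln|(u - 3)|; ∫ B/(u - 3)² du = -22/(u - 3). Sum: 4 ln|(u - 3)| - 22/(u - 3) + C


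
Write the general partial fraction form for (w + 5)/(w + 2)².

Repeated linear factor: A/(w + 2) + B/(w + 2)²


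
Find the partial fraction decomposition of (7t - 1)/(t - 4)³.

(7t - 1) = α(t - 4)² + β(t - 4) + γ. At t = 4: γ = 7·4 - 1 = 27. Coefficients: α = 0, β = 7
Result: 7/(t - 4)² + 27/(t - 4)³


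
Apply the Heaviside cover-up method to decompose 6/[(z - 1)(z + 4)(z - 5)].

Cover (z - 1), z=1: P = 6/[(1 + 4)(1 - 5)] = -3/10. Cover (z + 4), z=-4: Q = 6/[(-4 - 1)(-4 - 5)] = 2/15. Cover (z - 5), z=5: R = 6/[(5 - 1)(5 + 4)] = 1/6.
Result: (-3/10)/(z - 1) + (2/15)/(z + 4) + (1/6)/(z - 5)


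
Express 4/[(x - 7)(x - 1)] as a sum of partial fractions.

4/(x - 7)(x - 1) = α/(x - 7) + β/(x - 1). α = 4/(7 - 1) = 2/3, β = 4/(1 - 7) = -2/3
Result: (2/3)/(x - 7) - (2/3)/(x - 1)


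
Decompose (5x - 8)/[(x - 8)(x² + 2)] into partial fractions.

At x=8: α = (5·8 - 8)/(8² + 2) = 16/33. β = -α = -16/33, γ = 5 - 8·α = 37/33
Result: (16/33)/(x - 8) - ((16/33)x - 37/33)/(x² + 2)


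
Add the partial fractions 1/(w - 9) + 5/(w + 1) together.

Common denominator (w - 9)(w + 1). Numerator: 1(w + 1) + 5(w - 9) = (w + 1) + (5w - 45) = 6w - 44
Result: (6w - 44)/[(w - 9)(w + 1)]


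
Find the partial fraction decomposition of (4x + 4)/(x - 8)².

(4x + 4) = A(x - 8) + B. At x = 8: B = 4·8 + 4 = 36. Coeff of x: A = 4
Result: 4/(x - 8) + 36/(x - 8)²


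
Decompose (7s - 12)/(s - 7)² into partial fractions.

(7s - 12) = P(s - 7) + Q. At s = 7: Q = 7·7 - 12 = 37. Coeff of s: P = 7
Result: 7/(s - 7) + 37/(s - 7)²


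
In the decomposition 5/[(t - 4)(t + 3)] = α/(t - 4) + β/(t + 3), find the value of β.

Cover-up at t = -3: β = 5/(-3 - 4) = -5/7


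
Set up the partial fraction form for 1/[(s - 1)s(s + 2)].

Three distinct linear factors: P/(s - 1) + Q/s + R/(s + 2)


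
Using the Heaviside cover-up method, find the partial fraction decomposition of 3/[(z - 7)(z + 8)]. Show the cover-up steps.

Cover (z - 7): set z=7, get P = 3/(7 + 8) = 1/5. Cover (z + 8): set z=-8, get Q = 3/(-8 - 7) = -1/5.
Result: (1/5)/(z - 7) - (1/5)/(z + 8)
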